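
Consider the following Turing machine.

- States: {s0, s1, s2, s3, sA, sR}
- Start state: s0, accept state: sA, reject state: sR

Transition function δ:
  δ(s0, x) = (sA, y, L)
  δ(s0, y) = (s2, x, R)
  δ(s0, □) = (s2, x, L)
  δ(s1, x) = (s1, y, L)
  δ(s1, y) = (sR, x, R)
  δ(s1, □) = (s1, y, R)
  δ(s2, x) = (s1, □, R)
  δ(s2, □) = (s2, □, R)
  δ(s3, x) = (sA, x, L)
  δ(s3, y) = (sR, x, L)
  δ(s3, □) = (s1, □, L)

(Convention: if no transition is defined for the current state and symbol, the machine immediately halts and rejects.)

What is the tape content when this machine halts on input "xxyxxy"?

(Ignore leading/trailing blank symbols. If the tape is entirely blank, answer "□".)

Execution trace:
Initial: [s0]xxyxxy
Step 1: δ(s0, x) = (sA, y, L) → [sA]□yxyxxy

The machine reaches the accept state sA and halts.

Final tape (ignoring leading/trailing blanks): yxyxxy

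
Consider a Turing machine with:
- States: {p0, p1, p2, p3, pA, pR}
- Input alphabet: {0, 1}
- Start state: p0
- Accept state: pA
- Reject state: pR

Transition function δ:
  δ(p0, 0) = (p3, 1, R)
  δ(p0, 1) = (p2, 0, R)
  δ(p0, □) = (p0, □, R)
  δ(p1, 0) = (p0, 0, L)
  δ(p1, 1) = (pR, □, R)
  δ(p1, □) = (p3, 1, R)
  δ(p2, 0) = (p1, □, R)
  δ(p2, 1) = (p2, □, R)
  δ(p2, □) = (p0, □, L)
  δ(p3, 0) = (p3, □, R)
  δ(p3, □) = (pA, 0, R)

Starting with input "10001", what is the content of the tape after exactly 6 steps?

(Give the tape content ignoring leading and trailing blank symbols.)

Execution trace:
Initial: [p0]10001
Step 1: δ(p0, 1) = (p2, 0, R) → 0[p2]0001
Step 2: δ(p2, 0) = (p1, □, R) → 0□[p1]001
Step 3: δ(p1, 0) = (p0, 0, L) → 0[p0]□001
Step 4: δ(p0, □) = (p0, □, R) → 0□[p0]001
Step 5: δ(p0, 0) = (p3, 1, R) → 0□1[p3]01
Step 6: δ(p3, 0) = (p3, □, R) → 0□1□[p3]1

No transition is defined for δ(p3, 1). By convention the machine halts and rejects.

After 6 steps, the tape (ignoring leading/trailing blanks) is: 0□1□1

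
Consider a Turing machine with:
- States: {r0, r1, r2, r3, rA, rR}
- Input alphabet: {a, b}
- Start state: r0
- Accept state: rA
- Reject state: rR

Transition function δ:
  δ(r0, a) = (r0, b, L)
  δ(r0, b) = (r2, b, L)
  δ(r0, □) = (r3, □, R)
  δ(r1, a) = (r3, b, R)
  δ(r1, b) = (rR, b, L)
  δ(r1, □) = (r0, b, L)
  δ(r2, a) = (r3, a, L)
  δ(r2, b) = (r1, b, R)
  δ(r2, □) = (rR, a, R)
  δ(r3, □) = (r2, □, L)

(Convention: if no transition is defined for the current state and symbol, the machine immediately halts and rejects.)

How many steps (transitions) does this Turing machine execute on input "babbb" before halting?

Execution trace:
Initial: [r0]babbb
Step 1: δ(r0, b) = (r2, b, L) → [r2]□babbb
Step 2: δ(r2, □) = (rR, a, R) → a[rR]babbb

The machine reaches the reject state rR and halts.

The machine executed 2 steps before halting.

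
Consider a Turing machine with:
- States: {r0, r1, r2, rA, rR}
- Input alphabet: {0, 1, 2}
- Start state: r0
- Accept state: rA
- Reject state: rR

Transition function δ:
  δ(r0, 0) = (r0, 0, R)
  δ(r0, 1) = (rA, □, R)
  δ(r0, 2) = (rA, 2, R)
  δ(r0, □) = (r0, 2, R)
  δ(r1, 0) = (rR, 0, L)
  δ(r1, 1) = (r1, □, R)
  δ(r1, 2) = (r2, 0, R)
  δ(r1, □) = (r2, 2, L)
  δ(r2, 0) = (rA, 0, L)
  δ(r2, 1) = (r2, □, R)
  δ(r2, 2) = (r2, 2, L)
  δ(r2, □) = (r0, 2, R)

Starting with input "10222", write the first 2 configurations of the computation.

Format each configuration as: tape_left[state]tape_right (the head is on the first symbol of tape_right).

Transitions applied:
Step 1: δ(r0, 1) = (rA, □, R)

The first 2 configurations are:
[r0]10222 ⊢ □[rA]0222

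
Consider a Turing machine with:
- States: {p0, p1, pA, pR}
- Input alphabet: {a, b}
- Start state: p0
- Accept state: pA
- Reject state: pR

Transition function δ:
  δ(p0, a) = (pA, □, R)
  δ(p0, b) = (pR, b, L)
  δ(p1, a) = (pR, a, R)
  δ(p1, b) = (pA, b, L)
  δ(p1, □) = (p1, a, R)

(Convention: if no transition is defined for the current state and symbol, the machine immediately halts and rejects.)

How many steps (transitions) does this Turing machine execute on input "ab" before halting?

Execution trace:
Initial: [p0]ab
Step 1: δ(p0, a) = (pA, □, R) → □[pA]b

The machine reaches the accept state pA and halts.

The machine executed 1 step before halting.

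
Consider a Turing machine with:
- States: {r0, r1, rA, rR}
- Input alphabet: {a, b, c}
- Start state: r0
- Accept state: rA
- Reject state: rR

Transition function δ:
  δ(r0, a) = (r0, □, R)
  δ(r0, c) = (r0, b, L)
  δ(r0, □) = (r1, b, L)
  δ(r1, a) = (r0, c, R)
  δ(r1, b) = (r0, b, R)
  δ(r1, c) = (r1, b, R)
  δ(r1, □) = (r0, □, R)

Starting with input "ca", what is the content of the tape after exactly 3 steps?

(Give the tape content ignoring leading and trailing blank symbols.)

Execution trace:
Initial: [r0]ca
Step 1: δ(r0, c) = (r0, b, L) → [r0]□ba
Step 2: δ(r0, □) = (r1, b, L) → [r1]□bba
Step 3: δ(r1, □) = (r0, □, R) → □[r0]bba

No transition is defined for δ(r0, b). By convention the machine halts and rejects.

After 3 steps, the tape (ignoring leading/trailing blanks) is: bba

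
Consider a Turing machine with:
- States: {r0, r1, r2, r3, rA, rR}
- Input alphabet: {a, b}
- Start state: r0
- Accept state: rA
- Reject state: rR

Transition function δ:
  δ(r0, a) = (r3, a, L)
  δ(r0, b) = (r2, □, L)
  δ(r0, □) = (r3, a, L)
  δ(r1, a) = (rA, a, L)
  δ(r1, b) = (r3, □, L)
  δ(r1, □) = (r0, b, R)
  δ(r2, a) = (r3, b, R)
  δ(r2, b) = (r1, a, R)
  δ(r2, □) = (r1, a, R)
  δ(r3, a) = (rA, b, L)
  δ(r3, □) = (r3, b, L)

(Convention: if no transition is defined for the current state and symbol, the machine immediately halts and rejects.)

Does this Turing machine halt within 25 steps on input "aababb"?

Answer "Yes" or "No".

Execution trace:
Initial: [r0]aababb
Step 1: δ(r0, a) = (r3, a, L) → [r3]□aababb
Step 2: δ(r3, □) = (r3, b, L) → [r3]□baababb
Step 3: δ(r3, □) = (r3, b, L) → [r3]□bbaababb
Step 4: δ(r3, □) = (r3, b, L) → [r3]□bbbaababb
Step 5: δ(r3, □) = (r3, b, L) → [r3]□bbbbaababb
Step 6: δ(r3, □) = (r3, b, L) → [r3]□bbbbbaababb
Step 7: δ(r3, □) = (r3, b, L) → [r3]□bbbbbbaababb
Step 8: δ(r3, □) = (r3, b, L) → [r3]□bbbbbbbaababb
Step 9: δ(r3, □) = (r3, b, L) → [r3]□bbbbbbbbaababb
Step 10: δ(r3, □) = (r3, b, L) → [r3]□bbbbbbbbbaababb
Step 11: δ(r3, □) = (r3, b, L) → [r3]□bbbbbbbbbbaababb
Step 12: δ(r3, □) = (r3, b, L) → [r3]□bbbbbbbbbbbaababb
Step 13: δ(r3, □) = (r3, b, L) → [r3]□bbbbbbbbbbbbaababb
Step 14: δ(r3, □) = (r3, b, L) → [r3]□bbbbbbbbbbbbbaababb
Step 15: δ(r3, □) = (r3, b, L) → [r3]□bbbbbbbbbbbbbbaababb
Step 16: δ(r3, □) = (r3, b, L) → [r3]□bbbbbbbbbbbbbbbaababb
Step 17: δ(r3, □) = (r3, b, L) → [r3]□bbbbbbbbbbbbbbbbaababb
Step 18: δ(r3, □) = (r3, b, L) → [r3]□bbbbbbbbbbbbbbbbbaababb
Step 19: δ(r3, □) = (r3, b, L) → [r3]□bbbbbbbbbbbbbbbbbbaababb
Step 20: δ(r3, □) = (r3, b, L) → [r3]□bbbbbbbbbbbbbbbbbbbaababb
Step 21: δ(r3, □) = (r3, b, L) → [r3]□bbbbbbbbbbbbbbbbbbbbaababb
Step 22: δ(r3, □) = (r3, b, L) → [r3]□bbbbbbbbbbbbbbbbbbbbbaababb
Step 23: δ(r3, □) = (r3, b, L) → [r3]□bbbbbbbbbbbbbbbbbbbbbbaababb
Step 24: δ(r3, □) = (r3, b, L) → [r3]□bbbbbbbbbbbbbbbbbbbbbbbaababb
Step 25: δ(r3, □) = (r3, b, L) → [r3]□bbbbbbbbbbbbbbbbbbbbbbbbaababb

The machine has not reached a halting state after 25 steps.
The machine did not halt within the 25-step bound.

Answer: No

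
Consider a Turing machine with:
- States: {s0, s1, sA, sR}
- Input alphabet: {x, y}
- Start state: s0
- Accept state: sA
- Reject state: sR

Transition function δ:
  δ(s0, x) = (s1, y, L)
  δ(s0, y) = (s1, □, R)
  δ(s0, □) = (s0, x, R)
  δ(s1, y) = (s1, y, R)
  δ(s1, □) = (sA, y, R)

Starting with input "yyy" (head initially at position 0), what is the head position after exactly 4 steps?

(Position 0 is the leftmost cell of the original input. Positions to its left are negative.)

Execution trace (head position shown):
Step 0: [s0]yyy  (head at position 0)
Step 1: move right → □[s1]yy  (head at position 1)
Step 2: move right → □y[s1]y  (head at position 2)
Step 3: move right → □yy[s1]□  (head at position 3)
Step 4: move right → □yyy[sA]□  (head at position 4)

After 4 steps, the head is at position 4.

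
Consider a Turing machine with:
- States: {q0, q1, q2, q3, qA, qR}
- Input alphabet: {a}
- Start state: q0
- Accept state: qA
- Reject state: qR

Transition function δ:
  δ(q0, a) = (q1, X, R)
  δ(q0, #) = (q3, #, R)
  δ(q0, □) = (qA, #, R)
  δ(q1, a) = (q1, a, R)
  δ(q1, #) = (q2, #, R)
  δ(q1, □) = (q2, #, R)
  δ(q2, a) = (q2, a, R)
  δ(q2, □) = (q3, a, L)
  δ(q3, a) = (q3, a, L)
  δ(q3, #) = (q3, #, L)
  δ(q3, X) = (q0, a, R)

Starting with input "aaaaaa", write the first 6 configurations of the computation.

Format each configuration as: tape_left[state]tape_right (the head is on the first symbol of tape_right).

Transitions applied:
Step 1: δ(q0, a) = (q1, X, R)
Step 2: δ(q1, a) = (q1, a, R)
Step 3: δ(q1, a) = (q1, a, R)
Step 4: δ(q1, a) = (q1, a, R)
Step 5: δ(q1, a) = (q1, a, R)

The first 6 configurations are:
[q0]aaaaaa ⊢ X[q1]aaaaa ⊢ Xa[q1]aaaa ⊢ Xaa[q1]aaa ⊢ Xaaa[q1]aa ⊢ Xaaaa[q1]a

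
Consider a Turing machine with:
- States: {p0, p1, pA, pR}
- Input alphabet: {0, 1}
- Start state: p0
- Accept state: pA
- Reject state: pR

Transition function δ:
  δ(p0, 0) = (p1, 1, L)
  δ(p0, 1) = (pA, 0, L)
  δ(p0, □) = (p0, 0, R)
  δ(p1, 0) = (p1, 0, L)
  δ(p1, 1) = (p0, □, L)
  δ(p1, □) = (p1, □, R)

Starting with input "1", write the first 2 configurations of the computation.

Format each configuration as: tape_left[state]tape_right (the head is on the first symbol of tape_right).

Transitions applied:
Step 1: δ(p0, 1) = (pA, 0, L)

The first 2 configurations are:
[p0]1 ⊢ [pA]□0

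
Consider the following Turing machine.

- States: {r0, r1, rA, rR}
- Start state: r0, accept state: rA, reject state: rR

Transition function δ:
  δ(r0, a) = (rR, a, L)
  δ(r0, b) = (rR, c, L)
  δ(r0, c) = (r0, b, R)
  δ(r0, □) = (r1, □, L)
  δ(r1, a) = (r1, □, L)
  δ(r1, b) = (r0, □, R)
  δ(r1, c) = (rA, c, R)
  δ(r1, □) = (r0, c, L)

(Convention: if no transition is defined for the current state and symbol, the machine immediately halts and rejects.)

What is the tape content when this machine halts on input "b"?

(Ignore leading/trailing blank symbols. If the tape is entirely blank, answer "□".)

Execution trace:
Initial: [r0]b
Step 1: δ(r0, b) = (rR, c, L) → [rR]□c

The machine reaches the reject state rR and halts.

Final tape (ignoring leading/trailing blanks): c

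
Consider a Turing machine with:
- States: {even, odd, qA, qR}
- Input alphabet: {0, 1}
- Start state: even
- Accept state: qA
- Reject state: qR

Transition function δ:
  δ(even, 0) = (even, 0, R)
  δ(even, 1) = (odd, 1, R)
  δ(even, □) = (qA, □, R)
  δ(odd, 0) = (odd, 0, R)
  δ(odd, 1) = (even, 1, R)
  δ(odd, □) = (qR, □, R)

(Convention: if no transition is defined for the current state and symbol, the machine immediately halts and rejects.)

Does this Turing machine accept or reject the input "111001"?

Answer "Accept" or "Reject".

Execution trace:
Initial: [even]111001
Step 1: δ(even, 1) = (odd, 1, R) → 1[odd]11001
Step 2: δ(odd, 1) = (even, 1, R) → 11[even]1001
Step 3: δ(even, 1) = (odd, 1, R) → 111[odd]001
Step 4: δ(odd, 0) = (odd, 0, R) → 1110[odd]01
Step 5: δ(odd, 0) = (odd, 0, R) → 11100[odd]1
Step 6: δ(odd, 1) = (even, 1, R) → 111001[even]□
Step 7: δ(even, □) = (qA, □, R) → 111001□[qA]□

The machine reaches the accept state qA and halts.

Answer: Accept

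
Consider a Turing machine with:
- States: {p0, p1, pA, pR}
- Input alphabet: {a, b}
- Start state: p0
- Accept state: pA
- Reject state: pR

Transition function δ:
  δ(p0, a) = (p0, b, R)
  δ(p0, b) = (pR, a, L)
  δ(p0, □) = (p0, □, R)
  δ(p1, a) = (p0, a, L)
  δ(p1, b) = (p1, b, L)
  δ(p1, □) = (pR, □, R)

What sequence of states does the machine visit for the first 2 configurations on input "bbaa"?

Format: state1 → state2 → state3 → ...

Execution trace:
Initial: [p0]bbaa
Step 1: δ(p0, b) = (pR, a, L) → [pR]□abaa

The machine reaches the reject state pR and halts.

State sequence: p0 → pR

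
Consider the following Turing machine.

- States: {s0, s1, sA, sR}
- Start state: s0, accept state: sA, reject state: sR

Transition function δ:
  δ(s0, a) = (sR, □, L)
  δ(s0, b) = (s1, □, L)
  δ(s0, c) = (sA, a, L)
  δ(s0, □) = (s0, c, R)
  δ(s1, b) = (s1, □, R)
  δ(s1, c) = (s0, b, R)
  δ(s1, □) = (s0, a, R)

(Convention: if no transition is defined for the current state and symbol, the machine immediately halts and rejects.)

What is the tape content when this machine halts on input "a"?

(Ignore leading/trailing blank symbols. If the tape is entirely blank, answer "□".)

Execution trace:
Initial: [s0]a
Step 1: δ(s0, a) = (sR, □, L) → [sR]□□

The machine reaches the reject state sR and halts.

Final tape (ignoring leading/trailing blanks): □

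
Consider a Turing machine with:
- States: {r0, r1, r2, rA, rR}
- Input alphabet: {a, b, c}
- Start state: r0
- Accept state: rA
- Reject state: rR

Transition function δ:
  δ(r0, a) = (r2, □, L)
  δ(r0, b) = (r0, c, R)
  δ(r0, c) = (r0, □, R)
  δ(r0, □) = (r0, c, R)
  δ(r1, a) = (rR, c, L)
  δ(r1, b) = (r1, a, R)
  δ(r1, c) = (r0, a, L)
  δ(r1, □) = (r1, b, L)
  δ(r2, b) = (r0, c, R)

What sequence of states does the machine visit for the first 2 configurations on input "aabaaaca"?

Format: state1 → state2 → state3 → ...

Execution trace:
Initial: [r0]aabaaaca
Step 1: δ(r0, a) = (r2, □, L) → [r2]□□abaaaca

No transition is defined for δ(r2, □). By convention the machine halts and rejects.

State sequence: r0 → r2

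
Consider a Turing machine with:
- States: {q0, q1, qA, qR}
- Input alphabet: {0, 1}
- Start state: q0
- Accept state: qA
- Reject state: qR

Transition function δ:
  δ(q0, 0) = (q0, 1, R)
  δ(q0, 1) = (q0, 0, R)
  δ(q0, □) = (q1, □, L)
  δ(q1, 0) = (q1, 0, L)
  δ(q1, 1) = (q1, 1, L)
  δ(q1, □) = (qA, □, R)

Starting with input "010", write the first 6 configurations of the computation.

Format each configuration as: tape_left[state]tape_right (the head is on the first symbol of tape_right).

Transitions applied:
Step 1: δ(q0, 0) = (q0, 1, R)
Step 2: δ(q0, 1) = (q0, 0, R)
Step 3: δ(q0, 0) = (q0, 1, R)
Step 4: δ(q0, □) = (q1, □, L)
Step 5: δ(q1, 1) = (q1, 1, L)

The first 6 configurations are:
[q0]010 ⊢ 1[q0]10 ⊢ 10[q0]0 ⊢ 101[q0]□ ⊢ 10[q1]1□ ⊢ 1[q1]01□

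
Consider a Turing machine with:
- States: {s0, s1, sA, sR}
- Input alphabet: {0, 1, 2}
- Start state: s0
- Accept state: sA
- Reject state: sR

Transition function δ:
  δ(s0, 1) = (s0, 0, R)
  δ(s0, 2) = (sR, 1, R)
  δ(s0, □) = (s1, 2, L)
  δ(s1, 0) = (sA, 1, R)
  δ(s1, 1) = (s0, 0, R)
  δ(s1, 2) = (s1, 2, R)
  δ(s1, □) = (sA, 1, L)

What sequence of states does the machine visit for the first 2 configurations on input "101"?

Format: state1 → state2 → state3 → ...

Execution trace:
Initial: [s0]101
Step 1: δ(s0, 1) = (s0, 0, R) → 0[s0]01

No transition is defined for δ(s0, 0). By convention the machine halts and rejects.

State sequence: s0 → s0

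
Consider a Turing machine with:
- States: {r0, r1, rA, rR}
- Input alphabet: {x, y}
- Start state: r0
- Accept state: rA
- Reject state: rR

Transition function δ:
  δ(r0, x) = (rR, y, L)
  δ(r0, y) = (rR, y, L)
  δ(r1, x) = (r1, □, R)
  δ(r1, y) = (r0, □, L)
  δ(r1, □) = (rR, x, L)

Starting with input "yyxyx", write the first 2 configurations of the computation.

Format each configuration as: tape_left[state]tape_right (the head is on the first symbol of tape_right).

Transitions applied:
Step 1: δ(r0, y) = (rR, y, L)

The first 2 configurations are:
[r0]yyxyx ⊢ [rR]□yyxyx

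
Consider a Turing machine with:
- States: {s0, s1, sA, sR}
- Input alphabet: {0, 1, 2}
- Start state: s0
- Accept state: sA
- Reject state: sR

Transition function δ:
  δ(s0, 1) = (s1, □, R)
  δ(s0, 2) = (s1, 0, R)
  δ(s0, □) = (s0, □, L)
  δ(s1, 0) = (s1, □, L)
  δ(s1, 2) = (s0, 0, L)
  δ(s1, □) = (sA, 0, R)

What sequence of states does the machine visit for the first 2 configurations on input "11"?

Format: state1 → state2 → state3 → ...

Execution trace:
Initial: [s0]11
Step 1: δ(s0, 1) = (s1, □, R) → □[s1]1

No transition is defined for δ(s1, 1). By convention the machine halts and rejects.

State sequence: s0 → s1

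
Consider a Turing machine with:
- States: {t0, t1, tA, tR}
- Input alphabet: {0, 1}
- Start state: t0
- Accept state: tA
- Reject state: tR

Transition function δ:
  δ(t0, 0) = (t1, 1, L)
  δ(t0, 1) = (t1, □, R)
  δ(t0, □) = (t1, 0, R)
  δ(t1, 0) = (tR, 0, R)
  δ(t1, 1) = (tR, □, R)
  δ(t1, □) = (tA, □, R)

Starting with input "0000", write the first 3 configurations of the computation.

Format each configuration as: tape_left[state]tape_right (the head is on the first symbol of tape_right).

Transitions applied:
Step 1: δ(t0, 0) = (t1, 1, L)
Step 2: δ(t1, □) = (tA, □, R)

The first 3 configurations are:
[t0]0000 ⊢ [t1]□1000 ⊢ □[tA]1000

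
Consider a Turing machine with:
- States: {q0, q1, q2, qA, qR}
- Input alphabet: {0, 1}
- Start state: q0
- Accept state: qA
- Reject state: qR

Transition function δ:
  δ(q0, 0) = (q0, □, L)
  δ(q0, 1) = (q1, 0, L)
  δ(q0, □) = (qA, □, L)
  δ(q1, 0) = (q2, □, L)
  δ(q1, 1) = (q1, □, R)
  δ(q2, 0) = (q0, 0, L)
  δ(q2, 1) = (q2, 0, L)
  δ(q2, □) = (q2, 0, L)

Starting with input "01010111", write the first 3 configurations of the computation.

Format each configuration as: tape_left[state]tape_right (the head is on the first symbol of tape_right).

Transitions applied:
Step 1: δ(q0, 0) = (q0, □, L)
Step 2: δ(q0, □) = (qA, □, L)

The first 3 configurations are:
[q0]01010111 ⊢ [q0]□□1010111 ⊢ [qA]□□□1010111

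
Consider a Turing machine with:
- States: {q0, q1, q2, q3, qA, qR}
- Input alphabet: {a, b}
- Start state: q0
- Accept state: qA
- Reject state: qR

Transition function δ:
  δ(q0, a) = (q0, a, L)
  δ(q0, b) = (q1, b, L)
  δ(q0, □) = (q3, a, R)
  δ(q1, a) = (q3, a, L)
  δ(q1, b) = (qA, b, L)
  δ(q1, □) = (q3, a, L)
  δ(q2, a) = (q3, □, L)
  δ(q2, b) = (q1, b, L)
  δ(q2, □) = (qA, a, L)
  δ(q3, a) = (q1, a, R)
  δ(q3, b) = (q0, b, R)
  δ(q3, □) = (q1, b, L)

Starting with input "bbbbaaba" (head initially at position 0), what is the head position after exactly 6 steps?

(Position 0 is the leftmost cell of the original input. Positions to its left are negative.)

Execution trace (head position shown):
Step 0: [q0]bbbbaaba  (head at position 0)
Step 1: move left → [q1]□bbbbaaba  (head at position -1)
Step 2: move left → [q3]□abbbbaaba  (head at position -2)
Step 3: move left → [q1]□babbbbaaba  (head at position -3)
Step 4: move left → [q3]□ababbbbaaba  (head at position -4)
Step 5: move left → [q1]□bababbbbaaba  (head at position -5)
Step 6: move left → [q3]□abababbbbaaba  (head at position -6)

After 6 steps, the head is at position -6.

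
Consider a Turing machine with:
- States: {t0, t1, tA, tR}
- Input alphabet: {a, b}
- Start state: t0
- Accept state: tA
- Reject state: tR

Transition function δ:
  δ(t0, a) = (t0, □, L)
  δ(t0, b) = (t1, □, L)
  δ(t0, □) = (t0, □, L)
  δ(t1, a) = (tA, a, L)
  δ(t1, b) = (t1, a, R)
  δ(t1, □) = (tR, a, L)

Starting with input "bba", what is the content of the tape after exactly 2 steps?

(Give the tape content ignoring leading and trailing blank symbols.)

Execution trace:
Initial: [t0]bba
Step 1: δ(t0, b) = (t1, □, L) → [t1]□□ba
Step 2: δ(t1, □) = (tR, a, L) → [tR]□a□ba

The machine reaches the reject state tR and halts.

After 2 steps, the tape (ignoring leading/trailing blanks) is: a□ba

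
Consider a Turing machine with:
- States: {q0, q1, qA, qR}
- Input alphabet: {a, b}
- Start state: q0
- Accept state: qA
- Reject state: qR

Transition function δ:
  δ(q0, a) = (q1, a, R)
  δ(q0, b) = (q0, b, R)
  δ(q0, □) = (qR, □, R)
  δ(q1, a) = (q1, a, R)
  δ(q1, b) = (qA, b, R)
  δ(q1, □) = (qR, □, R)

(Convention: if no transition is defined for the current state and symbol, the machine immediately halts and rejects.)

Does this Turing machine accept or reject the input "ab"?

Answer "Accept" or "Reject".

Execution trace:
Initial: [q0]ab
Step 1: δ(q0, a) = (q1, a, R) → a[q1]b
Step 2: δ(q1, b) = (qA, b, R) → ab[qA]□

The machine reaches the accept state qA and halts.

Answer: Accept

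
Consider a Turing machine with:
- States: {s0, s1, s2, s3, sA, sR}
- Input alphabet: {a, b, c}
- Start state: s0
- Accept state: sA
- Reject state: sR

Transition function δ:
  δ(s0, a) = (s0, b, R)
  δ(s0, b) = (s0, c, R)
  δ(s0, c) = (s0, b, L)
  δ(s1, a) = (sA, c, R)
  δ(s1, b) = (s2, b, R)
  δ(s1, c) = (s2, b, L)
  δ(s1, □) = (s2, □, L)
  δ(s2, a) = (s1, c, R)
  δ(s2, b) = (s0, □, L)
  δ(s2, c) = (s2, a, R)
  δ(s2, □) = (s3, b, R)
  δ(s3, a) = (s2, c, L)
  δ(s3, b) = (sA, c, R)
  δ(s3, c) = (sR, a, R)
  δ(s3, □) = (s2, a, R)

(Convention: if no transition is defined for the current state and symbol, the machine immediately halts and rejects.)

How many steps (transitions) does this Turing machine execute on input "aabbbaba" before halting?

Execution trace:
Initial: [s0]aabbbaba
Step 1: δ(s0, a) = (s0, b, R) → b[s0]abbbaba
Step 2: δ(s0, a) = (s0, b, R) → bb[s0]bbbaba
Step 3: δ(s0, b) = (s0, c, R) → bbc[s0]bbaba
Step 4: δ(s0, b) = (s0, c, R) → bbcc[s0]baba
Step 5: δ(s0, b) = (s0, c, R) → bbccc[s0]aba
Step 6: δ(s0, a) = (s0, b, R) → bbcccb[s0]ba
Step 7: δ(s0, b) = (s0, c, R) → bbcccbc[s0]a
Step 8: δ(s0, a) = (s0, b, R) → bbcccbcb[s0]□

No transition is defined for δ(s0, □). By convention the machine halts and rejects.

The machine executed 8 steps before halting.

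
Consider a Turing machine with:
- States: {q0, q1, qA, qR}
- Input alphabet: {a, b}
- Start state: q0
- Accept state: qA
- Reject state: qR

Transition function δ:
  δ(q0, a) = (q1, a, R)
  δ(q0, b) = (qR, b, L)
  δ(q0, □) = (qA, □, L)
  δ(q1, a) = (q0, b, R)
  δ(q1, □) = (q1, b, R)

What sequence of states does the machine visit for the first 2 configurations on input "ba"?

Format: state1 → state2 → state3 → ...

Execution trace:
Initial: [q0]ba
Step 1: δ(q0, b) = (qR, b, L) → [qR]□ba

The machine reaches the reject state qR and halts.

State sequence: q0 → qR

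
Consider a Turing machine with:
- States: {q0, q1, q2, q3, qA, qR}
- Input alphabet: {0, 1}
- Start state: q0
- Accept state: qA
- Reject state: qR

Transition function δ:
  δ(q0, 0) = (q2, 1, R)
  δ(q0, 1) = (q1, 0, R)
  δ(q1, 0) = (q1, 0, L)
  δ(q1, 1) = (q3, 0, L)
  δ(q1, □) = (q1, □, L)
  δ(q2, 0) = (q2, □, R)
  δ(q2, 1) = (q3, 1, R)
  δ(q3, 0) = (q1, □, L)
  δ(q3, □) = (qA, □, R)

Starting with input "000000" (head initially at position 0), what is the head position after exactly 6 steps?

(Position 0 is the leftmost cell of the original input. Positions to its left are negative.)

Execution trace (head position shown):
Step 0: [q0]000000  (head at position 0)
Step 1: move right → 1[q2]00000  (head at position 1)
Step 2: move right → 1□[q2]0000  (head at position 2)
Step 3: move right → 1□□[q2]000  (head at position 3)
Step 4: move right → 1□□□[q2]00  (head at position 4)
Step 5: move right → 1□□□□[q2]0  (head at position 5)
Step 6: move right → 1□□□□□[q2]□  (head at position 6)

After 6 steps, the head is at position 6.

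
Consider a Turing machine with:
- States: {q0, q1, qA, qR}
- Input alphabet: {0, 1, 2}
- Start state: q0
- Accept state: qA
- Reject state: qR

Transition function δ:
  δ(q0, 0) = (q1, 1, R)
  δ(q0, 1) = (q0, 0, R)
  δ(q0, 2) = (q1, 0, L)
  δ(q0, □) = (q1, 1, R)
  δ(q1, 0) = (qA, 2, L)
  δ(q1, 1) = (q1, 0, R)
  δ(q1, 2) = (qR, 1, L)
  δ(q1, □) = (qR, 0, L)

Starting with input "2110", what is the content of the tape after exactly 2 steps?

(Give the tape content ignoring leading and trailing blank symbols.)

Execution trace:
Initial: [q0]2110
Step 1: δ(q0, 2) = (q1, 0, L) → [q1]□0110
Step 2: δ(q1, □) = (qR, 0, L) → [qR]□00110

The machine reaches the reject state qR and halts.

After 2 steps, the tape (ignoring leading/trailing blanks) is: 00110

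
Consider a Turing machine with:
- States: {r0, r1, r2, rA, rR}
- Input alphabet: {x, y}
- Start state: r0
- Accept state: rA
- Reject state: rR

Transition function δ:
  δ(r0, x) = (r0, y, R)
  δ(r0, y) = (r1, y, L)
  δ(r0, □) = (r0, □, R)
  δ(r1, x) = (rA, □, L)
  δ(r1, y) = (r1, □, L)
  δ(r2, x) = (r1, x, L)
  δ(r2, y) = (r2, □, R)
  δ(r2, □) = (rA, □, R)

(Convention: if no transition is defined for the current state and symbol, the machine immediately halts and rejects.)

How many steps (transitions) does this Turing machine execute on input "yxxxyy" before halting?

Execution trace:
Initial: [r0]yxxxyy
Step 1: δ(r0, y) = (r1, y, L) → [r1]□yxxxyy

No transition is defined for δ(r1, □). By convention the machine halts and rejects.

The machine executed 1 step before halting.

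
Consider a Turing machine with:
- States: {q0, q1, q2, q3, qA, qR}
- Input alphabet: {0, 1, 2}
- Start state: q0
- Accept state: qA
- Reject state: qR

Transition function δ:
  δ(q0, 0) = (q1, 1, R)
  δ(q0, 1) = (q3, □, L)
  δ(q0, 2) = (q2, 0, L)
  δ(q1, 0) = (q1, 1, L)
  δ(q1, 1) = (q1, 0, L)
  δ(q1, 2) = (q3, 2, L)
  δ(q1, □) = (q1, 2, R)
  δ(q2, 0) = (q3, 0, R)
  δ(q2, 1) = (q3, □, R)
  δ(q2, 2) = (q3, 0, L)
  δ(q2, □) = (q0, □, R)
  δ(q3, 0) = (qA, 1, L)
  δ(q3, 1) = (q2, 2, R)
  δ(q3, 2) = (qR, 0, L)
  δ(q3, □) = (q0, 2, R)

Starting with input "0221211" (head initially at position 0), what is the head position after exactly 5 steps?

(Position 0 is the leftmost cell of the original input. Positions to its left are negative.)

Execution trace (head position shown):
Step 0: [q0]0221211  (head at position 0)
Step 1: move right → 1[q1]221211  (head at position 1)
Step 2: move left → [q3]1221211  (head at position 0)
Step 3: move right → 2[q2]221211  (head at position 1)
Step 4: move left → [q3]2021211  (head at position 0)
Step 5: move left → [qR]□0021211  (head at position -1)

After 5 steps, the head is at position -1.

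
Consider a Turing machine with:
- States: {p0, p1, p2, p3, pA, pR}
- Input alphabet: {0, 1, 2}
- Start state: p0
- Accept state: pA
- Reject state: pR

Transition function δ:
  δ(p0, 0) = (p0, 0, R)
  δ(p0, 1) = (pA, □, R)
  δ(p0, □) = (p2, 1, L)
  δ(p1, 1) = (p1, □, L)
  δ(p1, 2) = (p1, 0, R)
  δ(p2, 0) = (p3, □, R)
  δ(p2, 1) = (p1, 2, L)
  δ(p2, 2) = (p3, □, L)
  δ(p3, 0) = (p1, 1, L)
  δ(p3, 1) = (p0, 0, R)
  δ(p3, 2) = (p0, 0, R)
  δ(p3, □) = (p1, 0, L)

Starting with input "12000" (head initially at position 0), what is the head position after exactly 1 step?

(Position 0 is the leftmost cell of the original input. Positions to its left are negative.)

Execution trace (head position shown):
Step 0: [p0]12000  (head at position 0)
Step 1: move right → □[pA]2000  (head at position 1)

After 1 step, the head is at position 1.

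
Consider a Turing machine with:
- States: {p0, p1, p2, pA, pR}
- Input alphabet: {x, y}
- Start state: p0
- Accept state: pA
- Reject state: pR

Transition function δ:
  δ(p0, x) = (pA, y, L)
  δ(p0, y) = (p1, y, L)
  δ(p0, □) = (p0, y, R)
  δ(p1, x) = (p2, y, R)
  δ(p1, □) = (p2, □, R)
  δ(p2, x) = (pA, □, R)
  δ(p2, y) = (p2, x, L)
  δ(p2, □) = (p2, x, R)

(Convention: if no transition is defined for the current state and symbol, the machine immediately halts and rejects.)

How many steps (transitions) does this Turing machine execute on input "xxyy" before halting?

Execution trace:
Initial: [p0]xxyy
Step 1: δ(p0, x) = (pA, y, L) → [pA]□yxyy

The machine reaches the accept state pA and halts.

The machine executed 1 step before halting.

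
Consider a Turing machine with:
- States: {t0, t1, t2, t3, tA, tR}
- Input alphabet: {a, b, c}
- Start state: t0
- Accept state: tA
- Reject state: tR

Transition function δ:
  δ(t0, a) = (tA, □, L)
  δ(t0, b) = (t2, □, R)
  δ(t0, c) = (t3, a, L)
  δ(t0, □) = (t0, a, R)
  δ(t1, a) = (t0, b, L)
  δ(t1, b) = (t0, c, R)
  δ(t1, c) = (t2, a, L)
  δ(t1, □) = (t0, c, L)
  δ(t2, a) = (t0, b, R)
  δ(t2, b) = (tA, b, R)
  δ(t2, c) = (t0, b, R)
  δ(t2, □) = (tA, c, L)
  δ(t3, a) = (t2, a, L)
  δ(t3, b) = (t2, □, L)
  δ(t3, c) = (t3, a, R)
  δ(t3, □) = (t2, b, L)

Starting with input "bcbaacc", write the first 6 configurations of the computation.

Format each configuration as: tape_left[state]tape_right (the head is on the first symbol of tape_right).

Transitions applied:
Step 1: δ(t0, b) = (t2, □, R)
Step 2: δ(t2, c) = (t0, b, R)
Step 3: δ(t0, b) = (t2, □, R)
Step 4: δ(t2, a) = (t0, b, R)
Step 5: δ(t0, a) = (tA, □, L)

The first 6 configurations are:
[t0]bcbaacc ⊢ □[t2]cbaacc ⊢ □b[t0]baacc ⊢ □b□[t2]aacc ⊢ □b□b[t0]acc ⊢ □b□[tA]b□cc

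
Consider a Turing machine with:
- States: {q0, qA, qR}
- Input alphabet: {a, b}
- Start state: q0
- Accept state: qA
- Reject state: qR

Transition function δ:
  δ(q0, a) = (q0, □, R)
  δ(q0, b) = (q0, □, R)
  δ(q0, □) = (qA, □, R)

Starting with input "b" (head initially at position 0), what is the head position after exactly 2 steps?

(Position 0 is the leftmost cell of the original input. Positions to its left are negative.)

Execution trace (head position shown):
Step 0: [q0]b  (head at position 0)
Step 1: move right → □[q0]□  (head at position 1)
Step 2: move right → □□[qA]□  (head at position 2)

After 2 steps, the head is at position 2.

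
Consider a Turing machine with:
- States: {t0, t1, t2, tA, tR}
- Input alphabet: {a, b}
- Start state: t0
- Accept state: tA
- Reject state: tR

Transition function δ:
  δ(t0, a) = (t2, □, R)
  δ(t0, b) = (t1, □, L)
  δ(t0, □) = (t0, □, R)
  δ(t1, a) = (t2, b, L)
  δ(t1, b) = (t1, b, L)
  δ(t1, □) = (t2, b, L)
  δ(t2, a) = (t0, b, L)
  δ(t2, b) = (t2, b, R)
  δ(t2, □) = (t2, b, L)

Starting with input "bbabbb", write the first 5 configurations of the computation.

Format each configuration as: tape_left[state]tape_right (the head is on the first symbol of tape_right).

Transitions applied:
Step 1: δ(t0, b) = (t1, □, L)
Step 2: δ(t1, □) = (t2, b, L)
Step 3: δ(t2, □) = (t2, b, L)
Step 4: δ(t2, □) = (t2, b, L)

The first 5 configurations are:
[t0]bbabbb ⊢ [t1]□□babbb ⊢ [t2]□b□babbb ⊢ [t2]□bb□babbb ⊢ [t2]□bbb□babbb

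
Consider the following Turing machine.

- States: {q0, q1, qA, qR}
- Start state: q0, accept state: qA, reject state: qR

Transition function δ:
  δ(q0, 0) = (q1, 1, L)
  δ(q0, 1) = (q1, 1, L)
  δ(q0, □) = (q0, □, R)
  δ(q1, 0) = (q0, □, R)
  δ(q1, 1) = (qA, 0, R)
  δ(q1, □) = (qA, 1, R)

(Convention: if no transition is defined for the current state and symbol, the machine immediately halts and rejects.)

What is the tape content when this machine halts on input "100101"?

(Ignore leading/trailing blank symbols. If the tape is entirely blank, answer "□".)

Execution trace:
Initial: [q0]100101
Step 1: δ(q0, 1) = (q1, 1, L) → [q1]□100101
Step 2: δ(q1, □) = (qA, 1, R) → 1[qA]100101

The machine reaches the accept state qA and halts.

Final tape (ignoring leading/trailing blanks): 1100101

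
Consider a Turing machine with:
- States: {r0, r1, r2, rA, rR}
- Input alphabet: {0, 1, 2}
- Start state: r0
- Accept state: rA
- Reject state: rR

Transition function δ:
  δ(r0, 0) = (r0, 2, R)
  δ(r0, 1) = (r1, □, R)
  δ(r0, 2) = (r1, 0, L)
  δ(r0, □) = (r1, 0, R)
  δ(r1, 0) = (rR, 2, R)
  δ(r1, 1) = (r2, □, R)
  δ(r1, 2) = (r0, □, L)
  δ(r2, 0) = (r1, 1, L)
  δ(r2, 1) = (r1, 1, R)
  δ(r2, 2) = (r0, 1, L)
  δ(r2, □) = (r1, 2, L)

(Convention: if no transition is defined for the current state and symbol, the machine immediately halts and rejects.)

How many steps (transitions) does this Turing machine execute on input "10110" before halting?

Execution trace:
Initial: [r0]10110
Step 1: δ(r0, 1) = (r1, □, R) → □[r1]0110
Step 2: δ(r1, 0) = (rR, 2, R) → □2[rR]110

The machine reaches the reject state rR and halts.

The machine executed 2 steps before halting.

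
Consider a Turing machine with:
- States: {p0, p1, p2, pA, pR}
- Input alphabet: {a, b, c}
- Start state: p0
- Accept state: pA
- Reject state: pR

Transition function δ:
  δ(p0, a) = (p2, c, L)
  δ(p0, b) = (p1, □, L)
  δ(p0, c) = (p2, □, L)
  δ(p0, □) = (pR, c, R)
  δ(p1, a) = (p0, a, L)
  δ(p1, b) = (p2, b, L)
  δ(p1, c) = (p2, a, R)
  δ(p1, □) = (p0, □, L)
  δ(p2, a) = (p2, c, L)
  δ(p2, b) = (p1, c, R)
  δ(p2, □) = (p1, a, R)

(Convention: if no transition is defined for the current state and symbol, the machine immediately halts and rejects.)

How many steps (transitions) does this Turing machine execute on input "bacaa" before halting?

Execution trace:
Initial: [p0]bacaa
Step 1: δ(p0, b) = (p1, □, L) → [p1]□□acaa
Step 2: δ(p1, □) = (p0, □, L) → [p0]□□□acaa
Step 3: δ(p0, □) = (pR, c, R) → c[pR]□□acaa

The machine reaches the reject state pR and halts.

The machine executed 3 steps before halting.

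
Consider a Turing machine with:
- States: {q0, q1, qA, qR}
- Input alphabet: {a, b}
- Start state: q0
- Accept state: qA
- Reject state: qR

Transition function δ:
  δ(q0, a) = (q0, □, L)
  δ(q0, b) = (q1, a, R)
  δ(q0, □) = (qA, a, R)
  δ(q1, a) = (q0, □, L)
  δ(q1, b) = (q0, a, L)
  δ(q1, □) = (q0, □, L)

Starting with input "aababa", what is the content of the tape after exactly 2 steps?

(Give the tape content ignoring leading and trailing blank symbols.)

Execution trace:
Initial: [q0]aababa
Step 1: δ(q0, a) = (q0, □, L) → [q0]□□ababa
Step 2: δ(q0, □) = (qA, a, R) → a[qA]□ababa

The machine reaches the accept state qA and halts.

After 2 steps, the tape (ignoring leading/trailing blanks) is: a□ababa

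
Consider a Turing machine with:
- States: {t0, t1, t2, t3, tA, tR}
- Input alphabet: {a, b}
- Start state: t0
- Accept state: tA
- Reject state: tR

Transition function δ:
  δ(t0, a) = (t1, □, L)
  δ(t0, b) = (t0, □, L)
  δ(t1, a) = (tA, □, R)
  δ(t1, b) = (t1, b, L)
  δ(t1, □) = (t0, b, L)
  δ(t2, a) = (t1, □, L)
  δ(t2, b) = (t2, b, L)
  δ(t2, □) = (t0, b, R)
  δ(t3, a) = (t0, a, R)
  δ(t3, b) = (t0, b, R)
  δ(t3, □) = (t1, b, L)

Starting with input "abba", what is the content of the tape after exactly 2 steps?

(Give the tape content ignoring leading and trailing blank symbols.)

Execution trace:
Initial: [t0]abba
Step 1: δ(t0, a) = (t1, □, L) → [t1]□□bba
Step 2: δ(t1, □) = (t0, b, L) → [t0]□b□bba

No transition is defined for δ(t0, □). By convention the machine halts and rejects.

After 2 steps, the tape (ignoring leading/trailing blanks) is: b□bba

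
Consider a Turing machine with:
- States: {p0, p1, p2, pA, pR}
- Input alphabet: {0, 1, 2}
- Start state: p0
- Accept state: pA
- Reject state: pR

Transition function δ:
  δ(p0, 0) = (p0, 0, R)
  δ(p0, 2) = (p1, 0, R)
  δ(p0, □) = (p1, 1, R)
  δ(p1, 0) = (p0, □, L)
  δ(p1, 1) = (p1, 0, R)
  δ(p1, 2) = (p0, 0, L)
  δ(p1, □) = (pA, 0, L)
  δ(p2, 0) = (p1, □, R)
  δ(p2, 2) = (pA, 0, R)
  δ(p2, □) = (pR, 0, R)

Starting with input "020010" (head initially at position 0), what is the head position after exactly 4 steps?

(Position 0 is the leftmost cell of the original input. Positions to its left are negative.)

Execution trace (head position shown):
Step 0: [p0]020010  (head at position 0)
Step 1: move right → 0[p0]20010  (head at position 1)
Step 2: move right → 00[p1]0010  (head at position 2)
Step 3: move left → 0[p0]0□010  (head at position 1)
Step 4: move right → 00[p0]□010  (head at position 2)

After 4 steps, the head is at position 2.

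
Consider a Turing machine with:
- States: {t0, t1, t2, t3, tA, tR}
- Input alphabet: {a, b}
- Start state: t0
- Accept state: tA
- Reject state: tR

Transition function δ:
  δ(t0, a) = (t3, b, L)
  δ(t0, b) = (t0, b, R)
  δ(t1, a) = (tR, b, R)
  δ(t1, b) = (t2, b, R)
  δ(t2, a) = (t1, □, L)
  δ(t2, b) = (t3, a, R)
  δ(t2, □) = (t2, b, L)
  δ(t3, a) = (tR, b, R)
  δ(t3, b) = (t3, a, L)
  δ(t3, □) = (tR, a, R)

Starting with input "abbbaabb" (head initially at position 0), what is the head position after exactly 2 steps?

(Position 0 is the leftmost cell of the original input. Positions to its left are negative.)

Execution trace (head position shown):
Step 0: [t0]abbbaabb  (head at position 0)
Step 1: move left → [t3]□bbbbaabb  (head at position -1)
Step 2: move right → a[tR]bbbbaabb  (head at position 0)

After 2 steps, the head is at position 0.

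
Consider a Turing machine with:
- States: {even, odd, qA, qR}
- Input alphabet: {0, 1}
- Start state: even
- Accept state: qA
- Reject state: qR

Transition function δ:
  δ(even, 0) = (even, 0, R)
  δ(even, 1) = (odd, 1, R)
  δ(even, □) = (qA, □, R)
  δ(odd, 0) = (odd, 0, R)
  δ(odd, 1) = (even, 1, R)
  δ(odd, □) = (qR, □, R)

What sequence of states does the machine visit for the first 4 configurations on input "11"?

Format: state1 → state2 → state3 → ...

Execution trace:
Initial: [even]11
Step 1: δ(even, 1) = (odd, 1, R) → 1[odd]1
Step 2: δ(odd, 1) = (even, 1, R) → 11[even]□
Step 3: δ(even, □) = (qA, □, R) → 11□[qA]□

The machine reaches the accept state qA and halts.

State sequence: even → odd → even → qA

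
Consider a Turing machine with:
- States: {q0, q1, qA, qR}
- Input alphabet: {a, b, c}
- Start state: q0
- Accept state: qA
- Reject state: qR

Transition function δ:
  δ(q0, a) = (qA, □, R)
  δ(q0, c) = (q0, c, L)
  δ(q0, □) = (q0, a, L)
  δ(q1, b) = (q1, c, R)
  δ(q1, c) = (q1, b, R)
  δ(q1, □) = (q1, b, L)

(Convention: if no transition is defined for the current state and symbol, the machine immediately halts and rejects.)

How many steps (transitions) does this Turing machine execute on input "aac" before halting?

Execution trace:
Initial: [q0]aac
Step 1: δ(q0, a) = (qA, □, R) → □[qA]ac

The machine reaches the accept state qA and halts.

The machine executed 1 step before halting.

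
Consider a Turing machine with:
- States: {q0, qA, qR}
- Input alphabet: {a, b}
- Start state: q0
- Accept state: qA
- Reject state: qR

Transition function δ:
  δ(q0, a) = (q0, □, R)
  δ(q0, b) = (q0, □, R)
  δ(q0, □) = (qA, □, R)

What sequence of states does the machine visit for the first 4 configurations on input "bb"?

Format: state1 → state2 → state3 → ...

Execution trace:
Initial: [q0]bb
Step 1: δ(q0, b) = (q0, □, R) → □[q0]b
Step 2: δ(q0, b) = (q0, □, R) → □□[q0]□
Step 3: δ(q0, □) = (qA, □, R) → □□□[qA]□

The machine reaches the accept state qA and halts.

State sequence: q0 → q0 → q0 → qA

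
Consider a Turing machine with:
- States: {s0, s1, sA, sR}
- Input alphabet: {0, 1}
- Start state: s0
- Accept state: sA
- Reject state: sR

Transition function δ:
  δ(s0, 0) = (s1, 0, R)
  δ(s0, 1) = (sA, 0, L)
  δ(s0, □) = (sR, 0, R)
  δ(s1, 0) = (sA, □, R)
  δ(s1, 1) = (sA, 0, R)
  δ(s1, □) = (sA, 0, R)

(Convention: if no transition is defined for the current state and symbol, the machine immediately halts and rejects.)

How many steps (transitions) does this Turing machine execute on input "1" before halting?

Execution trace:
Initial: [s0]1
Step 1: δ(s0, 1) = (sA, 0, L) → [sA]□0

The machine reaches the accept state sA and halts.

The machine executed 1 step before halting.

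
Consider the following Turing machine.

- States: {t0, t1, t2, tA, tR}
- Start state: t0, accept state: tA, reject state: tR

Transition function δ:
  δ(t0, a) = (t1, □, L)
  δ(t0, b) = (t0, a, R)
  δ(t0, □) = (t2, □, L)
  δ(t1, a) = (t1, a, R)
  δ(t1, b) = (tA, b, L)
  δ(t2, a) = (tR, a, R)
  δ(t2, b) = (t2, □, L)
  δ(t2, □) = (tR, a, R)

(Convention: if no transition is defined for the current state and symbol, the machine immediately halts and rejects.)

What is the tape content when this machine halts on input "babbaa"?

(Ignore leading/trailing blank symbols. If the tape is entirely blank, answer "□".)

Execution trace:
Initial: [t0]babbaa
Step 1: δ(t0, b) = (t0, a, R) → a[t0]abbaa
Step 2: δ(t0, a) = (t1, □, L) → [t1]a□bbaa
Step 3: δ(t1, a) = (t1, a, R) → a[t1]□bbaa

No transition is defined for δ(t1, □). By convention the machine halts and rejects.

Final tape (ignoring leading/trailing blanks): a□bbaa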